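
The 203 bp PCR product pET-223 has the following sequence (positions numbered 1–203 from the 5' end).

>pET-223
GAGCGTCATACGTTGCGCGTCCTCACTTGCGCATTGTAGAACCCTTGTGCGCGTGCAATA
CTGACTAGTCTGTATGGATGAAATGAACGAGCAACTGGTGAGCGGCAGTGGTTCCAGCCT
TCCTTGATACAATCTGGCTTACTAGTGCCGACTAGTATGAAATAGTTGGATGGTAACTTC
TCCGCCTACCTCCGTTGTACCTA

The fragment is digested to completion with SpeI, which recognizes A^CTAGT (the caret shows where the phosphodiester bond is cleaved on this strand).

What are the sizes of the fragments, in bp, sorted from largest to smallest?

SpeI sites (ACTAGT) start at positions 64, 141, 151.
SpeI cuts after the first base of each site, so after positions 64, 141, 151.
Linear molecule, 3 cuts → 4 fragments:
  1–64 → 64 bp
  65–141 → 77 bp
  142–151 → 10 bp
  152–203 → 52 bp
Sorted largest to smallest: 77, 64, 52, 10 bp.

77, 64, 52, 10 bp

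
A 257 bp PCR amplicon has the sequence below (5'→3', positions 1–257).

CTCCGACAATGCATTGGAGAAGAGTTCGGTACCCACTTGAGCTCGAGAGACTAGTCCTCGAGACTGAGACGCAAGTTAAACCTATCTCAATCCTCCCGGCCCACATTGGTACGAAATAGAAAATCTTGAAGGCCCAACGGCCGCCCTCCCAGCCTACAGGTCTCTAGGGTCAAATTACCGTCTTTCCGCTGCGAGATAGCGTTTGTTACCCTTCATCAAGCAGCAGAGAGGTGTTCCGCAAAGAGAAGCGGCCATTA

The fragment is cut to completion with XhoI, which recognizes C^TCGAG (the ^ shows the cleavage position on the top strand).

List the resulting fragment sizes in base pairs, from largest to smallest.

XhoI sites (CTCGAG) start at positions 42, 57.
XhoI cuts after the first base of each site, so after positions 42, 57.
Linear molecule, 2 cuts → 3 fragments:
  1–42 → 42 bp
  43–57 → 15 bp
  58–257 → 200 bp
Sorted largest to smallest: 200, 42, 15 bp.

200, 42, 15 bp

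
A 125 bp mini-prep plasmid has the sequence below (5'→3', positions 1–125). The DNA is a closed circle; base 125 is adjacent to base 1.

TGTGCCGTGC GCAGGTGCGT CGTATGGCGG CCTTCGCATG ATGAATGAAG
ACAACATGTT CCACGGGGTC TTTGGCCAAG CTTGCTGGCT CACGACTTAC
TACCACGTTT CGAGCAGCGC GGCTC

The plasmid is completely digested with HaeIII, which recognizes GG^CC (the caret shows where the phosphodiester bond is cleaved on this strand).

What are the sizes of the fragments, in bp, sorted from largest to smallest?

HaeIII sites (GGCC) start at positions 29, 74.
HaeIII cuts after base 2 of each site, so after positions 30, 75.
Circular molecule, 2 cuts → 2 fragments:
  31–75 → 45 bp
  76–125 then 1–30 → 50 + 30 = 80 bp
Sorted largest to smallest: 80, 45 bp.

80, 45 bp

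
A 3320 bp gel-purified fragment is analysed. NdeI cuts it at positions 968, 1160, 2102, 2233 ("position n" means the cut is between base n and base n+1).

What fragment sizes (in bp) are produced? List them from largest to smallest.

Linear molecule, 4 cuts → 5 fragments:
  968 − 0 = 968 bp
  1160 − 968 = 192 bp
  2102 − 1160 = 942 bp
  2233 − 2102 = 131 bp
  3320 − 2233 = 1087 bp
Sorted largest to smallest: 1087, 968, 942, 192, 131 bp.

1087, 968, 942, 192, 131 bp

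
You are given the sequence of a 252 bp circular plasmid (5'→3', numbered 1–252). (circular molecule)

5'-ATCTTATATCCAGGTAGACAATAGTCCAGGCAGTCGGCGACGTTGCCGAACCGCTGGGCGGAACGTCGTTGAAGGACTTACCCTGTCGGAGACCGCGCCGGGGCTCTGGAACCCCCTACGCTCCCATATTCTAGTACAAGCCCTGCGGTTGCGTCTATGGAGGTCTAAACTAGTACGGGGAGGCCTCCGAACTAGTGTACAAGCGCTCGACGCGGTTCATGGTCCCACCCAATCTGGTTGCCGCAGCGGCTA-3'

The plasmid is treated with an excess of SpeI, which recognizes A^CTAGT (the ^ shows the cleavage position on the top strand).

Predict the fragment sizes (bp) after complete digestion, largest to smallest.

230, 22 bp

SpeI sites (ACTAGT) start at positions 169, 191.
SpeI cuts after the first base of each site, so after positions 169, 191.
Circular molecule, 2 cuts → 2 fragments:
  170–191 → 22 bp
  192–252 then 1–169 → 61 + 169 = 230 bp
Sorted largest to smallest: 230, 22 bp.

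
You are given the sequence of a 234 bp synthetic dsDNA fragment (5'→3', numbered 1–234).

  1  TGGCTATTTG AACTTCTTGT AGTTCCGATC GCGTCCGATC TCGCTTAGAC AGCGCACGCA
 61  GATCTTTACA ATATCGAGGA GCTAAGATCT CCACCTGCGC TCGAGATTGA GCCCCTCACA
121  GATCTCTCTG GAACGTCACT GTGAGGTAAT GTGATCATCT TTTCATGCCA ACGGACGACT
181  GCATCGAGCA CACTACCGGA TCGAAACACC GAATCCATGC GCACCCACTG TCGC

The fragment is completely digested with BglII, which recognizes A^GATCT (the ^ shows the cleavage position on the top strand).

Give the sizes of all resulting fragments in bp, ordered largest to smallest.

BglII sites (AGATCT) start at positions 60, 85, 120.
BglII cuts after the first base of each site, so after positions 60, 85, 120.
Linear molecule, 3 cuts → 4 fragments:
  1–60 → 60 bp
  61–85 → 25 bp
  86–120 → 35 bp
  121–234 → 114 bp
Sorted largest to smallest: 114, 60, 35, 25 bp.

114, 60, 35, 25 bp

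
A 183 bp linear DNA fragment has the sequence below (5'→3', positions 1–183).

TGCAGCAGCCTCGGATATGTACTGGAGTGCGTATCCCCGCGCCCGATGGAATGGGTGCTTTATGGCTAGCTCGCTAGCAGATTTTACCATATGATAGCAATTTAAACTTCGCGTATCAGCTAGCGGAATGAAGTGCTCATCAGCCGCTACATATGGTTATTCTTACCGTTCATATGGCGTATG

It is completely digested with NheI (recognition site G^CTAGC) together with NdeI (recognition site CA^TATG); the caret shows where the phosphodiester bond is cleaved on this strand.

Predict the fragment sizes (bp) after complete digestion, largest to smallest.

65, 32, 30, 21, 16, 11, 8 bp

NheI sites (GCTAGC) start at positions 65, 73, 119.
NheI cuts after the first base of each site, so after positions 65, 73, 119.
NdeI sites (CATATG) start at positions 88, 150, 171.
NdeI cuts after base 2 of each site, so after positions 89, 151, 172.
Combined cut positions: 65, 73, 89, 119, 151, 172.
Linear molecule, 6 cuts → 7 fragments:
  1–65 → 65 bp
  66–73 → 8 bp
  74–89 → 16 bp
  90–119 → 30 bp
  120–151 → 32 bp
  152–172 → 21 bp
  173–183 → 11 bp
Sorted largest to smallest: 65, 32, 30, 21, 16, 11, 8 bp.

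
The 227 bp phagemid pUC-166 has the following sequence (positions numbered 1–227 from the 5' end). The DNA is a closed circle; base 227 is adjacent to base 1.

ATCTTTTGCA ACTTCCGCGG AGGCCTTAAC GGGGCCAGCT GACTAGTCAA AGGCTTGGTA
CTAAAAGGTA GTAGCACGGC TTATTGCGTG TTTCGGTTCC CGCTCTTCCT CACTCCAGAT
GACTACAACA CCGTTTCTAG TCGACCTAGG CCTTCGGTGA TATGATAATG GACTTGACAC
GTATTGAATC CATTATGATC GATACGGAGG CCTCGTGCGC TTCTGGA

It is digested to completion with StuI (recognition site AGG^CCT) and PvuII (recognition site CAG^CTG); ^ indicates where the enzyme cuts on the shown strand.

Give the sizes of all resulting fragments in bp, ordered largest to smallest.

StuI sites (AGGCCT) start at positions 21, 148, 208.
StuI cuts after base 3 of each site, so after positions 23, 150, 210.
The PvuII site (CAGCTG) starts at position 36.
PvuII cuts after base 3 of each site, so after position 38.
Combined cut positions: 23, 38, 150, 210.
Circular molecule, 4 cuts → 4 fragments:
  24–38 → 15 bp
  39–150 → 112 bp
  151–210 → 60 bp
  211–227 then 1–23 → 17 + 23 = 40 bp
Sorted largest to smallest: 112, 60, 40, 15 bp.

112, 60, 40, 15 bp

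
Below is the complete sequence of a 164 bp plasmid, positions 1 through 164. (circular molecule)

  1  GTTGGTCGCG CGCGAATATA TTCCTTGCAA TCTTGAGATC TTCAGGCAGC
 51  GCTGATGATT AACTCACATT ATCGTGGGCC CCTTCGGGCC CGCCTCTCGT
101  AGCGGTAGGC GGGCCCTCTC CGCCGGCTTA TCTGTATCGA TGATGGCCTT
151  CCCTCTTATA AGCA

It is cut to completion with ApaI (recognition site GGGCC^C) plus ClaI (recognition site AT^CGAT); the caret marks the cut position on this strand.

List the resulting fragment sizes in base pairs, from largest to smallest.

107, 25, 22, 10 bp

ApaI sites (GGGCCC) start at positions 76, 86, 111.
ApaI cuts after base 5 of each site (before the last base), so after positions 80, 90, 115.
The ClaI site (ATCGAT) starts at position 136.
ClaI cuts after base 2 of each site, so after position 137.
Combined cut positions: 80, 90, 115, 137.
Circular molecule, 4 cuts → 4 fragments:
  81–90 → 10 bp
  91–115 → 25 bp
  116–137 → 22 bp
  138–164 then 1–80 → 27 + 80 = 107 bp
Sorted largest to smallest: 107, 25, 22, 10 bp.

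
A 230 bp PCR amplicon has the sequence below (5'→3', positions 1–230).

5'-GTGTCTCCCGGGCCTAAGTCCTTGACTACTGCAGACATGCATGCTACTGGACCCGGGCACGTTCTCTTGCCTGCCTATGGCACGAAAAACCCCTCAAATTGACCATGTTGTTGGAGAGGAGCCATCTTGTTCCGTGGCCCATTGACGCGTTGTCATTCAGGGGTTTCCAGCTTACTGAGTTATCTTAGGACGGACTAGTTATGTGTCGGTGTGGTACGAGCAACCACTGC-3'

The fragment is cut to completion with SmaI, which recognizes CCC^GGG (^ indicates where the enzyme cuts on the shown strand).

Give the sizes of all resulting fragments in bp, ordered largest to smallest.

176, 45, 9 bp

SmaI sites (CCCGGG) start at positions 7, 52.
SmaI cuts after base 3 of each site, so after positions 9, 54.
Linear molecule, 2 cuts → 3 fragments:
  1–9 → 9 bp
  10–54 → 45 bp
  55–230 → 176 bp
Sorted largest to smallest: 176, 45, 9 bp.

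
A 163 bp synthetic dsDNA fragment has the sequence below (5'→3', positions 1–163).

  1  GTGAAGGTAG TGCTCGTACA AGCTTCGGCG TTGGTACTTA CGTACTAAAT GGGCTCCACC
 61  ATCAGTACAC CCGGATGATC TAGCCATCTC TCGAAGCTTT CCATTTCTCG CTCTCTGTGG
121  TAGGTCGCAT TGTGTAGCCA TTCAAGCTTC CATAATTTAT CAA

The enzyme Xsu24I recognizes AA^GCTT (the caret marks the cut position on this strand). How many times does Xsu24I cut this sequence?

3

AAGCTT occurs starting at positions 20, 94, 144.
Xsu24I cuts at 3 sites.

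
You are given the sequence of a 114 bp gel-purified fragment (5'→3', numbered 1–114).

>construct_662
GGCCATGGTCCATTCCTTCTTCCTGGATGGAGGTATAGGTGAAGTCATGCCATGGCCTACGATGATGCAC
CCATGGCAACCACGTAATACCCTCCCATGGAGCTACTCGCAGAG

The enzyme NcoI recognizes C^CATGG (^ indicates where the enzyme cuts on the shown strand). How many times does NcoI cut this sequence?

CCATGG occurs starting at positions 3, 50, 71, 95.
NcoI cuts at 4 sites.

4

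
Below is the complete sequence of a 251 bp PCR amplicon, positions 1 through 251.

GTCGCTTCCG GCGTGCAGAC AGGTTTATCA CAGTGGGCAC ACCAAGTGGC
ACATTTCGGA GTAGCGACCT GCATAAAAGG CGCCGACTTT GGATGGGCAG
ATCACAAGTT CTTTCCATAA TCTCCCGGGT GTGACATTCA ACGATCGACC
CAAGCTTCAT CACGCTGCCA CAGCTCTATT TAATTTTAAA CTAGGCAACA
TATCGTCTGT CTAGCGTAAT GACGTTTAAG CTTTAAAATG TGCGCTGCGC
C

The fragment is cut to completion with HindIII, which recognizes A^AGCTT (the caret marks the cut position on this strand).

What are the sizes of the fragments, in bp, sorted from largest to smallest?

HindIII sites (AAGCTT) start at positions 152, 228.
HindIII cuts after the first base of each site, so after positions 152, 228.
Linear molecule, 2 cuts → 3 fragments:
  1–152 → 152 bp
  153–228 → 76 bp
  229–251 → 23 bp
Sorted largest to smallest: 152, 76, 23 bp.

152, 76, 23 bp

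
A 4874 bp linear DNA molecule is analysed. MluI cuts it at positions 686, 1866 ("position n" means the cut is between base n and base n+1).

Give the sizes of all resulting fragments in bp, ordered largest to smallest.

3008, 1180, 686 bp

Linear molecule, 2 cuts → 3 fragments:
  686 − 0 = 686 bp
  1866 − 686 = 1180 bp
  4874 − 1866 = 3008 bp
Sorted largest to smallest: 3008, 1180, 686 bp.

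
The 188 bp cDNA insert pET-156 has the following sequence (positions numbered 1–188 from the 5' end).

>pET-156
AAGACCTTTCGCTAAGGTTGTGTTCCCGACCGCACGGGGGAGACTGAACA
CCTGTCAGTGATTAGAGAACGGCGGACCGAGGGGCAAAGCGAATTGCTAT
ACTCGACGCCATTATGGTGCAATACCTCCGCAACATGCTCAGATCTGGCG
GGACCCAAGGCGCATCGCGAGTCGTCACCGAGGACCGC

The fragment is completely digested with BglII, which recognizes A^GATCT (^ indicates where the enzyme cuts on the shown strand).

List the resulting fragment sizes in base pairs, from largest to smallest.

The BglII site (AGATCT) starts at position 141.
BglII cuts after the first base of each site, so after position 141.
Linear molecule, 1 cut → 2 fragments:
  1–141 → 141 bp
  142–188 → 47 bp
Sorted largest to smallest: 141, 47 bp.

141, 47 bp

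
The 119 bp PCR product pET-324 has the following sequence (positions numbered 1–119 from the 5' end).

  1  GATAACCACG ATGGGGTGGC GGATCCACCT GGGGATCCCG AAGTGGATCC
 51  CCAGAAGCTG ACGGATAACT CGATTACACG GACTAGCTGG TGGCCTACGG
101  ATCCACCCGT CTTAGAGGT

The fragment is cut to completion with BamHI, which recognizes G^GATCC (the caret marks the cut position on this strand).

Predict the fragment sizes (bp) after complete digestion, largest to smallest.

BamHI sites (GGATCC) start at positions 21, 33, 45, 99.
BamHI cuts after the first base of each site, so after positions 21, 33, 45, 99.
Linear molecule, 4 cuts → 5 fragments:
  1–21 → 21 bp
  22–33 → 12 bp
  34–45 → 12 bp
  46–99 → 54 bp
  100–119 → 20 bp
Sorted largest to smallest: 54, 21, 20, 12, 12 bp.

54, 21, 20, 12, 12 bp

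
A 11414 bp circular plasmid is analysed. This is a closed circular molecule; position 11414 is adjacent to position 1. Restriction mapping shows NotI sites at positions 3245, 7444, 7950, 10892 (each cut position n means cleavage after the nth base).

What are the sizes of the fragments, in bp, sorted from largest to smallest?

4199, 3767, 2942, 506 bp

Circular molecule, 4 cuts → 4 fragments:
  7444 − 3245 = 4199 bp
  7950 − 7444 = 506 bp
  10892 − 7950 = 2942 bp
  wrap: 11414 − 10892 + 3245 = 3767 bp
Sorted largest to smallest: 4199, 3767, 2942, 506 bp.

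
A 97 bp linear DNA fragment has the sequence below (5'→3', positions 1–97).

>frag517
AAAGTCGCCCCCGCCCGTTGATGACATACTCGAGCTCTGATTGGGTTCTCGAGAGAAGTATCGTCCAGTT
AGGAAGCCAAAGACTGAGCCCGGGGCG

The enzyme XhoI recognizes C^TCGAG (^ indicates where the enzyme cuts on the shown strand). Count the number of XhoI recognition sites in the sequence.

CTCGAG occurs starting at positions 29, 48.
XhoI cuts at 2 sites.

2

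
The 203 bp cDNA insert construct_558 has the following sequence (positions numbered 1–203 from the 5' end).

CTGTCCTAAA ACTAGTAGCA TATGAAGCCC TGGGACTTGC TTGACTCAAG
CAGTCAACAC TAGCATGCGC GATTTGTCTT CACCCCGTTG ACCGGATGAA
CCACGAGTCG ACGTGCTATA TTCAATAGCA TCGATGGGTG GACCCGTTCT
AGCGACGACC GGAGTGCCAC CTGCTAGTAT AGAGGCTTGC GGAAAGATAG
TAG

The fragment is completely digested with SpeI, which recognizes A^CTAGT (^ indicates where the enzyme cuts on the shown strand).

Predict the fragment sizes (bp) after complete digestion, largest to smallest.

192, 11 bp

The SpeI site (ACTAGT) starts at position 11.
SpeI cuts after the first base of each site, so after position 11.
Linear molecule, 1 cut → 2 fragments:
  1–11 → 11 bp
  12–203 → 192 bp
Sorted largest to smallest: 192, 11 bp.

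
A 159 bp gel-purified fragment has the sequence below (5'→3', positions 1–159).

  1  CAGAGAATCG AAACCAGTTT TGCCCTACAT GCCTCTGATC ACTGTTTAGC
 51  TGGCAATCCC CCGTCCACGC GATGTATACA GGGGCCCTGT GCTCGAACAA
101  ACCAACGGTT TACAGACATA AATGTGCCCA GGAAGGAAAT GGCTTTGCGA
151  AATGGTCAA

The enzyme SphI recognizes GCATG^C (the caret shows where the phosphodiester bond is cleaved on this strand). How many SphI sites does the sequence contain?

No occurrence of GCATGC is present in the sequence.
SphI does not cut: 0 sites.

0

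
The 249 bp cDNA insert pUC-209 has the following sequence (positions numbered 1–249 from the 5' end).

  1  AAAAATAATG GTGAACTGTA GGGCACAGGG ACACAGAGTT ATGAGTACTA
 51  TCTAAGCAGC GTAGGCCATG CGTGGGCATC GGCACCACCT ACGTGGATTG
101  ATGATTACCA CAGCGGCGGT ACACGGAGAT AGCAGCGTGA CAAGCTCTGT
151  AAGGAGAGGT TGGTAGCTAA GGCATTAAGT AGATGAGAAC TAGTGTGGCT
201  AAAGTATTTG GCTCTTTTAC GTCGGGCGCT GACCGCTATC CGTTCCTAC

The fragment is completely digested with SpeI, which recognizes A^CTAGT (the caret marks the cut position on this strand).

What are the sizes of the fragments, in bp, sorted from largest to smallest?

189, 60 bp

The SpeI site (ACTAGT) starts at position 189.
SpeI cuts after the first base of each site, so after position 189.
Linear molecule, 1 cut → 2 fragments:
  1–189 → 189 bp
  190–249 → 60 bp
Sorted largest to smallest: 189, 60 bp.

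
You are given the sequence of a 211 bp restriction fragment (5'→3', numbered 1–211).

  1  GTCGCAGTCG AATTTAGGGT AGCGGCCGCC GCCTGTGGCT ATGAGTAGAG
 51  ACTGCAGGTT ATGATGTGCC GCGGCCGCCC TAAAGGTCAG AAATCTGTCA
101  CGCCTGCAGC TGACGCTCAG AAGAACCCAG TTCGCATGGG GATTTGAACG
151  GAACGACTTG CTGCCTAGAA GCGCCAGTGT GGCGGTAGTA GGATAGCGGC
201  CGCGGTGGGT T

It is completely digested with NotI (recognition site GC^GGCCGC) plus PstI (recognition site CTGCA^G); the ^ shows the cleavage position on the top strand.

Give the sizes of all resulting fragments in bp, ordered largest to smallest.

NotI sites (GCGGCCGC) start at positions 22, 71, 196.
NotI cuts after base 2 of each site, so after positions 23, 72, 197.
PstI sites (CTGCAG) start at positions 52, 104.
PstI cuts after base 5 of each site (before the last base), so after positions 56, 108.
Combined cut positions: 23, 56, 72, 108, 197.
Linear molecule, 5 cuts → 6 fragments:
  1–23 → 23 bp
  24–56 → 33 bp
  57–72 → 16 bp
  73–108 → 36 bp
  109–197 → 89 bp
  198–211 → 14 bp
Sorted largest to smallest: 89, 36, 33, 23, 16, 14 bp.

89, 36, 33, 23, 16, 14 bp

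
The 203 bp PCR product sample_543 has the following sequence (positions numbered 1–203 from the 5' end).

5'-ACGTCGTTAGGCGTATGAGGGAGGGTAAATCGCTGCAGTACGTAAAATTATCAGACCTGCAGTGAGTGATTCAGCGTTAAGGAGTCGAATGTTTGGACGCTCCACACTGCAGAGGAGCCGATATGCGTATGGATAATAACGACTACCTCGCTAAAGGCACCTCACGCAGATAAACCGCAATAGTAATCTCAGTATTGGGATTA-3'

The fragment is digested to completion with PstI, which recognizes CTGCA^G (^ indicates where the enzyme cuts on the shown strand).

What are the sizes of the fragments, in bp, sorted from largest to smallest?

PstI sites (CTGCAG) start at positions 33, 57, 107.
PstI cuts after base 5 of each site (before the last base), so after positions 37, 61, 111.
Linear molecule, 3 cuts → 4 fragments:
  1–37 → 37 bp
  38–61 → 24 bp
  62–111 → 50 bp
  112–203 → 92 bp
Sorted largest to smallest: 92, 50, 37, 24 bp.

92, 50, 37, 24 bp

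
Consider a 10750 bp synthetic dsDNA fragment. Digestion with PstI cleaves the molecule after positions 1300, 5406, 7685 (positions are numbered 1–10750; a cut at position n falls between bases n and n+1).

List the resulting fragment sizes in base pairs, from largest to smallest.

4106, 3065, 2279, 1300 bp

Linear molecule, 3 cuts → 4 fragments:
  1300 − 0 = 1300 bp
  5406 − 1300 = 4106 bp
  7685 − 5406 = 2279 bp
  10750 − 7685 = 3065 bp
Sorted largest to smallest: 4106, 3065, 2279, 1300 bp.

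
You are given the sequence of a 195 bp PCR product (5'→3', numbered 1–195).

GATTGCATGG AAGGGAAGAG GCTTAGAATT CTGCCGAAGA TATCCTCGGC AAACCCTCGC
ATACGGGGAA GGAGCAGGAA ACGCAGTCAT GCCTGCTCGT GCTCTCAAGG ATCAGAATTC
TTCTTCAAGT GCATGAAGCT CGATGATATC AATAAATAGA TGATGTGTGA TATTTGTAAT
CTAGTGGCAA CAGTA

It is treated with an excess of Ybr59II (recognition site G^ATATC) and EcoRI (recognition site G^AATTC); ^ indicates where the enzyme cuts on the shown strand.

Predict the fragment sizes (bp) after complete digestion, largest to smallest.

Ybr59II sites (GATATC) start at positions 39, 145.
Ybr59II cuts after the first base of each site, so after positions 39, 145.
EcoRI sites (GAATTC) start at positions 26, 115.
EcoRI cuts after the first base of each site, so after positions 26, 115.
Combined cut positions: 26, 39, 115, 145.
Linear molecule, 4 cuts → 5 fragments:
  1–26 → 26 bp
  27–39 → 13 bp
  40–115 → 76 bp
  116–145 → 30 bp
  146–195 → 50 bp
Sorted largest to smallest: 76, 50, 30, 26, 13 bp.

76, 50, 30, 26, 13 bp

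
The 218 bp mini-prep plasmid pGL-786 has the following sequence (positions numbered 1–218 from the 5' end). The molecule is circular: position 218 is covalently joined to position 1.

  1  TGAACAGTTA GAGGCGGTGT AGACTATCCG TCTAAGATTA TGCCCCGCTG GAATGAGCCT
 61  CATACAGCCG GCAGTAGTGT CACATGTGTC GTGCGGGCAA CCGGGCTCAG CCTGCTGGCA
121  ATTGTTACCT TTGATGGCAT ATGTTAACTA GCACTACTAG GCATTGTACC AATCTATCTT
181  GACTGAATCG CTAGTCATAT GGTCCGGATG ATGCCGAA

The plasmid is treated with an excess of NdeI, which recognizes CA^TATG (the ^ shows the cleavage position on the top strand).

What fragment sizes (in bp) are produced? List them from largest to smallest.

NdeI sites (CATATG) start at positions 138, 196.
NdeI cuts after base 2 of each site, so after positions 139, 197.
Circular molecule, 2 cuts → 2 fragments:
  140–197 → 58 bp
  198–218 then 1–139 → 21 + 139 = 160 bp
Sorted largest to smallest: 160, 58 bp.

160, 58 bp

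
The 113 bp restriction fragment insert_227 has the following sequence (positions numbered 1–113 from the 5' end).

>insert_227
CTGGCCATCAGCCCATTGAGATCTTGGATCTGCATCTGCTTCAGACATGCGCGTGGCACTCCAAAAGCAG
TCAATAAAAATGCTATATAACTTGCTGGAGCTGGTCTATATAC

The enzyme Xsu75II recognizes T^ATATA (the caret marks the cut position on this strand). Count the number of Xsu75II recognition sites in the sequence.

TATATA occurs starting at positions 84, 107.
Xsu75II cuts at 2 sites.

2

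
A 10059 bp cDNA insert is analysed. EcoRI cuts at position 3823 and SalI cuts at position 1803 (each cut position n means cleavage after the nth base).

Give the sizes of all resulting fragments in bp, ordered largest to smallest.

Combined cut positions (sorted): 1803, 3823.
Linear molecule, 2 cuts → 3 fragments:
  1803 − 0 = 1803 bp
  3823 − 1803 = 2020 bp
  10059 − 3823 = 6236 bp
Sorted largest to smallest: 6236, 2020, 1803 bp.

6236, 2020, 1803 bp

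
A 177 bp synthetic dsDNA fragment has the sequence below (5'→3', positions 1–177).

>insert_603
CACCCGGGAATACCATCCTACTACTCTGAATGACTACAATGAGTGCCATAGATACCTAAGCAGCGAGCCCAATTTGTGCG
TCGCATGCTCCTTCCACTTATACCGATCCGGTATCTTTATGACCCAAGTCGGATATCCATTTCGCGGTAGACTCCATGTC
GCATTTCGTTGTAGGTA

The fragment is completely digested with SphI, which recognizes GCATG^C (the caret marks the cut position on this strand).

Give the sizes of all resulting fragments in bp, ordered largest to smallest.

90, 87 bp

The SphI site (GCATGC) starts at position 83.
SphI cuts after base 5 of each site (before the last base), so after position 87.
Linear molecule, 1 cut → 2 fragments:
  1–87 → 87 bp
  88–177 → 90 bp
Sorted largest to smallest: 90, 87 bp.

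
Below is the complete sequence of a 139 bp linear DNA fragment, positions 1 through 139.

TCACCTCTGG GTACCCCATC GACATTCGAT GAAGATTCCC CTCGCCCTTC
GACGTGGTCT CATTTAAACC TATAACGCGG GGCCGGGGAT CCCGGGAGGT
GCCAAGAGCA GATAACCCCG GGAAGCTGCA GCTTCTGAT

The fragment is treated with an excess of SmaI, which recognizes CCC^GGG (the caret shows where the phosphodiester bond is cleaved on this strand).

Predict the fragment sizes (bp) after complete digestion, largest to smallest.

93, 26, 20 bp

SmaI sites (CCCGGG) start at positions 91, 117.
SmaI cuts after base 3 of each site, so after positions 93, 119.
Linear molecule, 2 cuts → 3 fragments:
  1–93 → 93 bp
  94–119 → 26 bp
  120–139 → 20 bp
Sorted largest to smallest: 93, 26, 20 bp.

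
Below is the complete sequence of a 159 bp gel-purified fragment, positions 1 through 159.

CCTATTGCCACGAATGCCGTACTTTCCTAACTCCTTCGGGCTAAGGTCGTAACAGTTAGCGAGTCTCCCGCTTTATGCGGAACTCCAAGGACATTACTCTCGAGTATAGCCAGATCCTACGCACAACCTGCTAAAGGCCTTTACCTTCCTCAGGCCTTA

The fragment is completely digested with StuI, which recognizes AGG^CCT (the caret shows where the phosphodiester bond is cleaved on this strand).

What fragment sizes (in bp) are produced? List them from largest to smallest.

StuI sites (AGGCCT) start at positions 135, 152.
StuI cuts after base 3 of each site, so after positions 137, 154.
Linear molecule, 2 cuts → 3 fragments:
  1–137 → 137 bp
  138–154 → 17 bp
  155–159 → 5 bp
Sorted largest to smallest: 137, 17, 5 bp.

137, 17, 5 bp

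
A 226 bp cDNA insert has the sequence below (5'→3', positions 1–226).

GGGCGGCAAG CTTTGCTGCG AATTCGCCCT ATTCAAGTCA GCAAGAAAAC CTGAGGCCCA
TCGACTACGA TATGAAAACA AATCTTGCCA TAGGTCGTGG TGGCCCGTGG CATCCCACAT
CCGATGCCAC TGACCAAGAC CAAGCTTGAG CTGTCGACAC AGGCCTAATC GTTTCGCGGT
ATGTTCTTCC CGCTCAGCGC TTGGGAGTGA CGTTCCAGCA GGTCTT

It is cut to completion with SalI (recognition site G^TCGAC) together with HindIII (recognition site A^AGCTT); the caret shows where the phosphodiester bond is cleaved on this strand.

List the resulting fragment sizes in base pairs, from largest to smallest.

The SalI site (GTCGAC) starts at position 153.
SalI cuts after the first base of each site, so after position 153.
HindIII sites (AAGCTT) start at positions 8, 142.
HindIII cuts after the first base of each site, so after positions 8, 142.
Combined cut positions: 8, 142, 153.
Linear molecule, 3 cuts → 4 fragments:
  1–8 → 8 bp
  9–142 → 134 bp
  143–153 → 11 bp
  154–226 → 73 bp
Sorted largest to smallest: 134, 73, 11, 8 bp.

134, 73, 11, 8 bp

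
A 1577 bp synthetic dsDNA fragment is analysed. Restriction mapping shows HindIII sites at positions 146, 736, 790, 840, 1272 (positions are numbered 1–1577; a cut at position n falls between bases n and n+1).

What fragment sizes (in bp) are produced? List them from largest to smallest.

590, 432, 305, 146, 54, 50 bp

Linear molecule, 5 cuts → 6 fragments:
  146 − 0 = 146 bp
  736 − 146 = 590 bp
  790 − 736 = 54 bp
  840 − 790 = 50 bp
  1272 − 840 = 432 bp
  1577 − 1272 = 305 bp
Sorted largest to smallest: 590, 432, 305, 146, 54, 50 bp.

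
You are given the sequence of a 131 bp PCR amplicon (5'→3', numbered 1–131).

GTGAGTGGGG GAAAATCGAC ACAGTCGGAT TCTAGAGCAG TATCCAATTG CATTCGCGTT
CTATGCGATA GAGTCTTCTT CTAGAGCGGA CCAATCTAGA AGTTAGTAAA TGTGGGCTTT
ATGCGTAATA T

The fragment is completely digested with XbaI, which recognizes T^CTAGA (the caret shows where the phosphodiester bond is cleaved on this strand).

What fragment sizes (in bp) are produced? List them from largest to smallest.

49, 36, 31, 15 bp

XbaI sites (TCTAGA) start at positions 31, 80, 95.
XbaI cuts after the first base of each site, so after positions 31, 80, 95.
Linear molecule, 3 cuts → 4 fragments:
  1–31 → 31 bp
  32–80 → 49 bp
  81–95 → 15 bp
  96–131 → 36 bp
Sorted largest to smallest: 49, 36, 31, 15 bp.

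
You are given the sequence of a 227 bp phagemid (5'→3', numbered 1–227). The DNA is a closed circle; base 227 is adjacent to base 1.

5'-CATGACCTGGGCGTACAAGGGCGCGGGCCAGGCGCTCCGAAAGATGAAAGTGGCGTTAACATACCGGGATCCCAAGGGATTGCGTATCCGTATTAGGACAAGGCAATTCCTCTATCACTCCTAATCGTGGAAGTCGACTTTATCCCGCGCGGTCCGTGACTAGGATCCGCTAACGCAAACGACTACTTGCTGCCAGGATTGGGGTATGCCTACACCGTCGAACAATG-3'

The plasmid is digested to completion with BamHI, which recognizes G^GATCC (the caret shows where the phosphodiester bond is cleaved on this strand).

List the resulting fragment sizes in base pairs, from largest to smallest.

BamHI sites (GGATCC) start at positions 67, 163.
BamHI cuts after the first base of each site, so after positions 67, 163.
Circular molecule, 2 cuts → 2 fragments:
  68–163 → 96 bp
  164–227 then 1–67 → 64 + 67 = 131 bp
Sorted largest to smallest: 131, 96 bp.

131, 96 bp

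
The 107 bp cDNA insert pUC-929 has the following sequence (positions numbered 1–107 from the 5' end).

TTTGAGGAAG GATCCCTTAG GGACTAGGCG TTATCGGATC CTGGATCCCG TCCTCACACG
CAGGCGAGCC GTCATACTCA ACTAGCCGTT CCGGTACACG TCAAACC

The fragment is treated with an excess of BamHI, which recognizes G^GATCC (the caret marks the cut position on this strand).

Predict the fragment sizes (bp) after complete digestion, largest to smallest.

64, 26, 10, 7 bp

BamHI sites (GGATCC) start at positions 10, 36, 43.
BamHI cuts after the first base of each site, so after positions 10, 36, 43.
Linear molecule, 3 cuts → 4 fragments:
  1–10 → 10 bp
  11–36 → 26 bp
  37–43 → 7 bp
  44–107 → 64 bp
Sorted largest to smallest: 64, 26, 10, 7 bp.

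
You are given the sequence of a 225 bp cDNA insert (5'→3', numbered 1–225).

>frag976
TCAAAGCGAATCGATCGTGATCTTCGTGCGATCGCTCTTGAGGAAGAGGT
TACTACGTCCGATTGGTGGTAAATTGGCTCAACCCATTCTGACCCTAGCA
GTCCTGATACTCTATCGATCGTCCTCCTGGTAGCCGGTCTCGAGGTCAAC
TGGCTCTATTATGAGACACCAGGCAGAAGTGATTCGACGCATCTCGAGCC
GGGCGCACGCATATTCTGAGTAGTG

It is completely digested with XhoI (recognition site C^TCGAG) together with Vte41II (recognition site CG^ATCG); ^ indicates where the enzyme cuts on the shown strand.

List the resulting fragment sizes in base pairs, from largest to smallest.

XhoI sites (CTCGAG) start at positions 139, 193.
XhoI cuts after the first base of each site, so after positions 139, 193.
Vte41II sites (CGATCG) start at positions 12, 29, 116.
Vte41II cuts after base 2 of each site, so after positions 13, 30, 117.
Combined cut positions: 13, 30, 117, 139, 193.
Linear molecule, 5 cuts → 6 fragments:
  1–13 → 13 bp
  14–30 → 17 bp
  31–117 → 87 bp
  118–139 → 22 bp
  140–193 → 54 bp
  194–225 → 32 bp
Sorted largest to smallest: 87, 54, 32, 22, 17, 13 bp.

87, 54, 32, 22, 17, 13 bp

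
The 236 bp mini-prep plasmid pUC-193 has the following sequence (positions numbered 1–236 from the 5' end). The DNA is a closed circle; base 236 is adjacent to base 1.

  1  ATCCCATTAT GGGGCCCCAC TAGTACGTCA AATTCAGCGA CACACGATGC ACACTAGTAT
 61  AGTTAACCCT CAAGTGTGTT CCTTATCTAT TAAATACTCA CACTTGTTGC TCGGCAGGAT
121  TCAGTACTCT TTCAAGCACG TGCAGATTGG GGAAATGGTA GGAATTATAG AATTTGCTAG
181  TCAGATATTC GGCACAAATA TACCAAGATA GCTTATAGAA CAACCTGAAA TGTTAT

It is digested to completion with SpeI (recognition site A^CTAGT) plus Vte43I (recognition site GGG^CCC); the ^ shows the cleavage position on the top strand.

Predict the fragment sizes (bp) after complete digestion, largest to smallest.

197, 34, 5 bp

SpeI sites (ACTAGT) start at positions 19, 53.
SpeI cuts after the first base of each site, so after positions 19, 53.
The Vte43I site (GGGCCC) starts at position 12.
Vte43I cuts after base 3 of each site, so after position 14.
Combined cut positions: 14, 19, 53.
Circular molecule, 3 cuts → 3 fragments:
  15–19 → 5 bp
  20–53 → 34 bp
  54–236 then 1–14 → 183 + 14 = 197 bp
Sorted largest to smallest: 197, 34, 5 bp.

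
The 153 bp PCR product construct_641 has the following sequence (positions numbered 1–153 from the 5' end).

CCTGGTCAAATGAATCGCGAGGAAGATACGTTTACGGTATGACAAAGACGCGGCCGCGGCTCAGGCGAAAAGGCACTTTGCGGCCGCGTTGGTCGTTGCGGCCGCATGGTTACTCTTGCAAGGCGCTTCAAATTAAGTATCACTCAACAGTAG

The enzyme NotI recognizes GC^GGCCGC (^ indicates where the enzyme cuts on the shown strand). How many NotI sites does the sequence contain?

3

GCGGCCGC occurs starting at positions 50, 80, 98.
NotI cuts at 3 sites.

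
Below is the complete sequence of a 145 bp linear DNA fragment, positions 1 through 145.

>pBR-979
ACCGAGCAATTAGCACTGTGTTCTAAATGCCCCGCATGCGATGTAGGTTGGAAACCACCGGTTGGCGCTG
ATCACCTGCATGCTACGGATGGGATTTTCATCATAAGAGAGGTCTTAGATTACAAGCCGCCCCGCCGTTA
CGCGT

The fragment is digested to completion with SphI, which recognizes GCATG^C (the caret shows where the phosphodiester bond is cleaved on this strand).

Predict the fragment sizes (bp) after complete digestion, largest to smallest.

SphI sites (GCATGC) start at positions 34, 78.
SphI cuts after base 5 of each site (before the last base), so after positions 38, 82.
Linear molecule, 2 cuts → 3 fragments:
  1–38 → 38 bp
  39–82 → 44 bp
  83–145 → 63 bp
Sorted largest to smallest: 63, 44, 38 bp.

63, 44, 38 bp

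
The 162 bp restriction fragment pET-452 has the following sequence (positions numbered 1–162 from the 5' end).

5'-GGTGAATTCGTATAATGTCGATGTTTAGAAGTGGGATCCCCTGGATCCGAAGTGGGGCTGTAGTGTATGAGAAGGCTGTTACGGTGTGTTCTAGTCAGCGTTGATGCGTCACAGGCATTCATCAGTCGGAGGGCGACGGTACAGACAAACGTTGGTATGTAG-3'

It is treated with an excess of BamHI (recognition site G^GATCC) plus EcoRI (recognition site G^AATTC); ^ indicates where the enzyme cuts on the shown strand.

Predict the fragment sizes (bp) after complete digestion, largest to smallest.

119, 30, 9, 4 bp

BamHI sites (GGATCC) start at positions 34, 43.
BamHI cuts after the first base of each site, so after positions 34, 43.
The EcoRI site (GAATTC) starts at position 4.
EcoRI cuts after the first base of each site, so after position 4.
Combined cut positions: 4, 34, 43.
Linear molecule, 3 cuts → 4 fragments:
  1–4 → 4 bp
  5–34 → 30 bp
  35–43 → 9 bp
  44–162 → 119 bp
Sorted largest to smallest: 119, 30, 9, 4 bp.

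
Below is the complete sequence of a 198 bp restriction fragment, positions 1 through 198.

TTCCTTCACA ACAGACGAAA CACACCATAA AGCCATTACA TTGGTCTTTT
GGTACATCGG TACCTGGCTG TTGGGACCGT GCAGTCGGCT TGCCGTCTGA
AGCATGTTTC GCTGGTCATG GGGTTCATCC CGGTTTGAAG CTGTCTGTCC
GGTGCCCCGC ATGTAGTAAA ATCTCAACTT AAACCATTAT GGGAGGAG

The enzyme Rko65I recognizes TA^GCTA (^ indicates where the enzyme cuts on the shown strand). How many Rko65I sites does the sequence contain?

No occurrence of TAGCTA is present in the sequence.
Rko65I does not cut: 0 sites.

0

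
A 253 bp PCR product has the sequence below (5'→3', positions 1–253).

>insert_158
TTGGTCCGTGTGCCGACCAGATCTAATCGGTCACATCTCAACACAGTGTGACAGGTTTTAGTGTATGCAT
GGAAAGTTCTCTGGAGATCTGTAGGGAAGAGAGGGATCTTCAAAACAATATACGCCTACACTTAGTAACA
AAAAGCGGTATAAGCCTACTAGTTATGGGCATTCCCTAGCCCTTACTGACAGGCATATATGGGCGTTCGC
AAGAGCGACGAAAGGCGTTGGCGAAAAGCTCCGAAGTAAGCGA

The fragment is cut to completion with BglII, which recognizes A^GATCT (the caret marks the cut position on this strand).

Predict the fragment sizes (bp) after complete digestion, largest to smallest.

168, 66, 19 bp

BglII sites (AGATCT) start at positions 19, 85.
BglII cuts after the first base of each site, so after positions 19, 85.
Linear molecule, 2 cuts → 3 fragments:
  1–19 → 19 bp
  20–85 → 66 bp
  86–253 → 168 bp
Sorted largest to smallest: 168, 66, 19 bp.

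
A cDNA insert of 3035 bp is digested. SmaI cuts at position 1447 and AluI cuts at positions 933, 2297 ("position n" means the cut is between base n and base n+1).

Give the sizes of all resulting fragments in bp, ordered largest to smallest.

Combined cut positions (sorted): 933, 1447, 2297.
Linear molecule, 3 cuts → 4 fragments:
  933 − 0 = 933 bp
  1447 − 933 = 514 bp
  2297 − 1447 = 850 bp
  3035 − 2297 = 738 bp
Sorted largest to smallest: 933, 850, 738, 514 bp.

933, 850, 738, 514 bp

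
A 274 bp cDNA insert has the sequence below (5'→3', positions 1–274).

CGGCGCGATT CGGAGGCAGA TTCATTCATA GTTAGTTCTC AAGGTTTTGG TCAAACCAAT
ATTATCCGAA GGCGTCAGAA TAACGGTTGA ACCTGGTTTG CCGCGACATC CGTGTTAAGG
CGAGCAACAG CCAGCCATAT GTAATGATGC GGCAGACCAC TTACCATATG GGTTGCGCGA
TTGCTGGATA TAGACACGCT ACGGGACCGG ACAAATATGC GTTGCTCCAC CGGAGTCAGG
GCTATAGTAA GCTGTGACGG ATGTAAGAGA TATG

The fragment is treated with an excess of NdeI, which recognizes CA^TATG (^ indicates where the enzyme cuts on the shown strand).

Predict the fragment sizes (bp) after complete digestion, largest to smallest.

NdeI sites (CATATG) start at positions 136, 165.
NdeI cuts after base 2 of each site, so after positions 137, 166.
Linear molecule, 2 cuts → 3 fragments:
  1–137 → 137 bp
  138–166 → 29 bp
  167–274 → 108 bp
Sorted largest to smallest: 137, 108, 29 bp.

137, 108, 29 bp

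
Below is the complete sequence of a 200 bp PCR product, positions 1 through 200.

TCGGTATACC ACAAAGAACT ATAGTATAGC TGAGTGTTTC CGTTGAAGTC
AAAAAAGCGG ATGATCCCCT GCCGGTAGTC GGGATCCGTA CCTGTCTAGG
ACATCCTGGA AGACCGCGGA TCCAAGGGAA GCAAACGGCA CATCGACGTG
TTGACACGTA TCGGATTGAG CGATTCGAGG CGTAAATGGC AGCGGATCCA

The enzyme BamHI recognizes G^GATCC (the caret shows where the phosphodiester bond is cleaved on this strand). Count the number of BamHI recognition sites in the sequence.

GGATCC occurs starting at positions 82, 118, 194.
BamHI cuts at 3 sites.

3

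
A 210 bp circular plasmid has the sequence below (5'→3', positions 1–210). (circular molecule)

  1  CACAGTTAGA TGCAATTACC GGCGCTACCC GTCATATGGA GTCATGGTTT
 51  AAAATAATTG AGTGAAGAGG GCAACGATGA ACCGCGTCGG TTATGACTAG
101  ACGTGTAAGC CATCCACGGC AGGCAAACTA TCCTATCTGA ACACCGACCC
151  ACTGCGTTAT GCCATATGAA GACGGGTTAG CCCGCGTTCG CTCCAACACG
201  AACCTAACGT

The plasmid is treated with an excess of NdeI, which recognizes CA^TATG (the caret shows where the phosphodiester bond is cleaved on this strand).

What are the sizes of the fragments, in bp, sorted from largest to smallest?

130, 80 bp

NdeI sites (CATATG) start at positions 33, 163.
NdeI cuts after base 2 of each site, so after positions 34, 164.
Circular molecule, 2 cuts → 2 fragments:
  35–164 → 130 bp
  165–210 then 1–34 → 46 + 34 = 80 bp
Sorted largest to smallest: 130, 80 bp.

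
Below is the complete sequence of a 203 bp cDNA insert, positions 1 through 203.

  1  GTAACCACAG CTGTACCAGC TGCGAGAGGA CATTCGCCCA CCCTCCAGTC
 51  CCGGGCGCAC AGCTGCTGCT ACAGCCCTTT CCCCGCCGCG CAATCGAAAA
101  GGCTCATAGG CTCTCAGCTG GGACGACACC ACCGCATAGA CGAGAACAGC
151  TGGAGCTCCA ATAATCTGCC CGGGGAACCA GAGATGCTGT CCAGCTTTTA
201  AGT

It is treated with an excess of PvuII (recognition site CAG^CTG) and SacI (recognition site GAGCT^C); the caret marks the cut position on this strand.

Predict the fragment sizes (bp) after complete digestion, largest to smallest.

55, 46, 43, 32, 10, 9, 8 bp

PvuII sites (CAGCTG) start at positions 8, 17, 60, 115, 147.
PvuII cuts after base 3 of each site, so after positions 10, 19, 62, 117, 149.
The SacI site (GAGCTC) starts at position 153.
SacI cuts after base 5 of each site (before the last base), so after position 157.
Combined cut positions: 10, 19, 62, 117, 149, 157.
Linear molecule, 6 cuts → 7 fragments:
  1–10 → 10 bp
  11–19 → 9 bp
  20–62 → 43 bp
  63–117 → 55 bp
  118–149 → 32 bp
  150–157 → 8 bp
  158–203 → 46 bp
Sorted largest to smallest: 55, 46, 43, 32, 10, 9, 8 bp.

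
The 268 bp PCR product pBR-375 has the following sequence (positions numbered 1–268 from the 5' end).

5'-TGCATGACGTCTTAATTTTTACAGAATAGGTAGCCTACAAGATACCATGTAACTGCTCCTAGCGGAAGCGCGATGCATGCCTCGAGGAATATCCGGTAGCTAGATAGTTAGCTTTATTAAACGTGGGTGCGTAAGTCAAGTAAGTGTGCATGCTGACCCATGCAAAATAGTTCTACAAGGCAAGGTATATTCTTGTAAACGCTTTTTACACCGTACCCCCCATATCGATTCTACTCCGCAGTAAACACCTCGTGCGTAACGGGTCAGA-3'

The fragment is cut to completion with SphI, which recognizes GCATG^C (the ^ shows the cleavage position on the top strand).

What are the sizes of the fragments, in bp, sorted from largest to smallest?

116, 79, 73 bp

SphI sites (GCATGC) start at positions 75, 148.
SphI cuts after base 5 of each site (before the last base), so after positions 79, 152.
Linear molecule, 2 cuts → 3 fragments:
  1–79 → 79 bp
  80–152 → 73 bp
  153–268 → 116 bp
Sorted largest to smallest: 116, 79, 73 bp.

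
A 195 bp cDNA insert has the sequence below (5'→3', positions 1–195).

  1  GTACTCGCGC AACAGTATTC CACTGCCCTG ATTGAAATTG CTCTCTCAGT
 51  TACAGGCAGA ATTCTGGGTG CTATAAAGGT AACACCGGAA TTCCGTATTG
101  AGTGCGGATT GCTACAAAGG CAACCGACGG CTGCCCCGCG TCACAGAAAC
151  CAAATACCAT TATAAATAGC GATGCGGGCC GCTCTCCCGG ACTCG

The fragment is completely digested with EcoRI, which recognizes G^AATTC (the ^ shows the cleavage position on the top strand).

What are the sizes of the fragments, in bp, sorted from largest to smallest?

107, 59, 29 bp

EcoRI sites (GAATTC) start at positions 59, 88.
EcoRI cuts after the first base of each site, so after positions 59, 88.
Linear molecule, 2 cuts → 3 fragments:
  1–59 → 59 bp
  60–88 → 29 bp
  89–195 → 107 bp
Sorted largest to smallest: 107, 59, 29 bp.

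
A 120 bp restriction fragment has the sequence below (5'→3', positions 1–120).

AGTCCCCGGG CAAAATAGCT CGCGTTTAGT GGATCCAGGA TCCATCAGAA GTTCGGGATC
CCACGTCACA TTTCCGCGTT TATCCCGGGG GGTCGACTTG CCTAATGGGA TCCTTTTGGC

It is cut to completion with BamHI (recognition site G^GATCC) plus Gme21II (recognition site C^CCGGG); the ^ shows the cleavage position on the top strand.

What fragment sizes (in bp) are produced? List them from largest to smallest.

28, 26, 24, 18, 12, 7, 5 bp

BamHI sites (GGATCC) start at positions 31, 38, 56, 108.
BamHI cuts after the first base of each site, so after positions 31, 38, 56, 108.
Gme21II sites (CCCGGG) start at positions 5, 84.
Gme21II cuts after the first base of each site, so after positions 5, 84.
Combined cut positions: 5, 31, 38, 56, 84, 108.
Linear molecule, 6 cuts → 7 fragments:
  1–5 → 5 bp
  6–31 → 26 bp
  32–38 → 7 bp
  39–56 → 18 bp
  57–84 → 28 bp
  85–108 → 24 bp
  109–120 → 12 bp
Sorted largest to smallest: 28, 26, 24, 18, 12, 7, 5 bp.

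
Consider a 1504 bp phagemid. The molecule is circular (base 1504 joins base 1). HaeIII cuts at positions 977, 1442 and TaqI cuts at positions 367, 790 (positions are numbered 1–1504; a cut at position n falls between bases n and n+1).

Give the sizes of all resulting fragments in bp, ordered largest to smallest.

Combined cut positions (sorted): 367, 790, 977, 1442.
Circular molecule, 4 cuts → 4 fragments:
  790 − 367 = 423 bp
  977 − 790 = 187 bp
  1442 − 977 = 465 bp
  wrap: 1504 − 1442 + 367 = 429 bp
Sorted largest to smallest: 465, 429, 423, 187 bp.

465, 429, 423, 187 bp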